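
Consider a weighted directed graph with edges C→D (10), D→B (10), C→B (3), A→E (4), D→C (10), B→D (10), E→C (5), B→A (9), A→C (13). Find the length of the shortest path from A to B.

12

Routes from A to B:
A→C→B: 13 + 3 = 16
A→C→D→B: 13 + 10 + 10 = 33
A→E→C→D→B: 4 + 5 + 10 + 10 = 29
A→E→C→B: 4 + 5 + 3 = 12
Best route has total 12.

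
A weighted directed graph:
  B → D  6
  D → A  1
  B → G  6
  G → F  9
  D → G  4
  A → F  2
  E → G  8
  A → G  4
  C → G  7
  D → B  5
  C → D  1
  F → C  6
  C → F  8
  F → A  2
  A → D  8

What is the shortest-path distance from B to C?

15

Some routes from B to C:
B - D - A - F - C: 6 + 1 + 2 + 6 = 15
B - G - F - C: 6 + 9 + 6 = 21
B - D - G - F - C: 6 + 4 + 9 + 6 = 25
The minimum is 15.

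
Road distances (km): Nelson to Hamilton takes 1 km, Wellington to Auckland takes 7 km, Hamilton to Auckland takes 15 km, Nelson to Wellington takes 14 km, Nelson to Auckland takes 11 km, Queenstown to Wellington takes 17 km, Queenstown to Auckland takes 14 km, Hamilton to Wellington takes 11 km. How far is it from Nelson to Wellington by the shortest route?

12

Some routes from Nelson to Wellington:
Nelson → Auckland → Wellington: 11 + 7 = 18
Nelson → Hamilton → Auckland → Wellington: 1 + 15 + 7 = 23
Nelson → Hamilton → Wellington: 1 + 11 = 12
Nelson → Wellington: 14
Nelson → Auckland → Hamilton → Wellington: 11 + 15 + 11 = 37
Shortest: 12 km.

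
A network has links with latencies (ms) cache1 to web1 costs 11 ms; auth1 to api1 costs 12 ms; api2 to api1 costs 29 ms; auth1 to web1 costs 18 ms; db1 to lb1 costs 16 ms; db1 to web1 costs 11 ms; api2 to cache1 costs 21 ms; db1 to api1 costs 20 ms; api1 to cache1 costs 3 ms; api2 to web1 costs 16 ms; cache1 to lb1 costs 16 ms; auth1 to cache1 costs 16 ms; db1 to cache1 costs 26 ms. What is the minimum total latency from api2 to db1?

Some routes from api2 to db1:
api2 - web1 - db1: 16 + 11 = 27
api2 - cache1 - db1: 21 + 26 = 47
api2 - cache1 - web1 - db1: 21 + 11 + 11 = 43
api2 - cache1 - api1 - db1: 21 + 3 + 20 = 44
The minimum is 27 ms.

27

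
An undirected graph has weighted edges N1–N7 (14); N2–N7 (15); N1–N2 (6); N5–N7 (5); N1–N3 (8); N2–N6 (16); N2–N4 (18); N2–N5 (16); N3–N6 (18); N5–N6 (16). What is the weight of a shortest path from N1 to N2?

Some routes from N1 to N2:
N1 - N7 - N5 - N2: 14 + 5 + 16 = 35
N1 - N2: 6
N1 - N3 - N6 - N2: 8 + 18 + 16 = 42
N1 - N7 - N5 - N6 - N2: 14 + 5 + 16 + 16 = 51
N1 - N7 - N2: 14 + 15 = 29
The minimum is 6.

6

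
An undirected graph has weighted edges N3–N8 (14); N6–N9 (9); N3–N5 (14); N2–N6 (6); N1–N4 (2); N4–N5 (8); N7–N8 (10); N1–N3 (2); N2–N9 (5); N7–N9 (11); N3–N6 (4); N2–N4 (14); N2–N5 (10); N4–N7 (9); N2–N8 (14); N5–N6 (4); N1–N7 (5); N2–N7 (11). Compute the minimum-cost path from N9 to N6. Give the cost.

Some routes from N9 to N6:
N9 → N2 → N5 → N6: 5 + 10 + 4 = 19
N9 → N2 → N4 → N1 → N3 → N6: 5 + 14 + 2 + 2 + 4 = 27
N9 → N7 → N1 → N3 → N6: 11 + 5 + 2 + 4 = 22
N9 → N2 → N7 → N1 → N3 → N6: 5 + 11 + 5 + 2 + 4 = 27
N9 → N6: 9
N9 → N2 → N6: 5 + 6 = 11
The minimum is 9.

9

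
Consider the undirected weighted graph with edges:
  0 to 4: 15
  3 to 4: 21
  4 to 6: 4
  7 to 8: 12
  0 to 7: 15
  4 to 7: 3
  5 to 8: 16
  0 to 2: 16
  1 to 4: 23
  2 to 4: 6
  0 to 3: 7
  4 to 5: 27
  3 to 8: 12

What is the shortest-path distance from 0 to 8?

19

Some routes from 0 to 8:
0-4-7-8: 15 + 3 + 12 = 30
0-7-8: 15 + 12 = 27
0-3-8: 7 + 12 = 19
0-2-4-7-8: 16 + 6 + 3 + 12 = 37
Shortest: 19.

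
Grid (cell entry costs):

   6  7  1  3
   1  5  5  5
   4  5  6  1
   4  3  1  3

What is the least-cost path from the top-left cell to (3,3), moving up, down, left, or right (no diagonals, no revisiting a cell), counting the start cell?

22

Best path: r0c0 → r1c0 → r2c0 → r3c0 → r3c1 → r3c2 → r3c3
Cost: 6 + 1 + 4 + 4 + 3 + 1 + 3 = 22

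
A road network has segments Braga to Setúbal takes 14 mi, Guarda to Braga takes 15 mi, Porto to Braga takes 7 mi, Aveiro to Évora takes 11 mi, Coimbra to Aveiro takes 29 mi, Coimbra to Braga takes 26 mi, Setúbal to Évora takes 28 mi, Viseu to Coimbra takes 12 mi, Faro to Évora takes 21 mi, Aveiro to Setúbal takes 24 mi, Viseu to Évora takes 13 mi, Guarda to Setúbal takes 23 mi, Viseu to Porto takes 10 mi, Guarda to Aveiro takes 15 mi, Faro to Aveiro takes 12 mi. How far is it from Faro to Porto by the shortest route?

Checking several routes:
Faro-Aveiro-Guarda-Braga-Porto: 12 + 15 + 15 + 7 = 49
Faro-Évora-Viseu-Porto: 21 + 13 + 10 = 44
Faro-Aveiro-Setúbal-Braga-Porto: 12 + 24 + 14 + 7 = 57
Faro-Aveiro-Évora-Viseu-Porto: 12 + 11 + 13 + 10 = 46
The minimum is 44 mi.

44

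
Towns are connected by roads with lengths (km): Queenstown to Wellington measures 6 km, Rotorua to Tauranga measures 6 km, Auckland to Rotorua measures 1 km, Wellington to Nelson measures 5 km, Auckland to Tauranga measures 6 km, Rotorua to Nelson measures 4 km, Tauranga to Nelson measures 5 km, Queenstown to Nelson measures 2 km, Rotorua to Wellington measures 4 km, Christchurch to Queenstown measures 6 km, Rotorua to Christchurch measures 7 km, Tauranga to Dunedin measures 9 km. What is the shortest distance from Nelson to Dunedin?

Some routes from Nelson to Dunedin:
Nelson-Wellington-Rotorua-Tauranga-Dunedin: 5 + 4 + 6 + 9 = 24
Nelson-Tauranga-Dunedin: 5 + 9 = 14
Nelson-Rotorua-Auckland-Tauranga-Dunedin: 4 + 1 + 6 + 9 = 20
Nelson-Rotorua-Tauranga-Dunedin: 4 + 6 + 9 = 19
The minimum is 14 km.

14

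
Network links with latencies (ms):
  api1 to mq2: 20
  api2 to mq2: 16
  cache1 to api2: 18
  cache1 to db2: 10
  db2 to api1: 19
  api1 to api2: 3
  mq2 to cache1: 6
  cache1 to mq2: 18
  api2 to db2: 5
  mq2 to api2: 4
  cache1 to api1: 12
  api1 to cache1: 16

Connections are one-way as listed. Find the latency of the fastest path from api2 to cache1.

Candidate routes:
api2→db2→api1→cache1: 5 + 19 + 16 = 40
api2→db2→api1→mq2→cache1: 5 + 19 + 20 + 6 = 50
api2→mq2→cache1: 16 + 6 = 22
The minimum is 22 ms.

22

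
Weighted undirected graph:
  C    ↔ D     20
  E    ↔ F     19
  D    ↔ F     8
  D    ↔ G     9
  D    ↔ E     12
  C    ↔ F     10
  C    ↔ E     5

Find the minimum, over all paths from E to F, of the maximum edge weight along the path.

Routes from E to F:
E-C-F: max(5, 10) = 10
E-D-F: max(12, 8) = 12
E-F: max(19) = 19
E-D-C-F: max(12, 20, 10) = 20
E-C-D-F: max(5, 20, 8) = 20
Best route has worst link 10.

10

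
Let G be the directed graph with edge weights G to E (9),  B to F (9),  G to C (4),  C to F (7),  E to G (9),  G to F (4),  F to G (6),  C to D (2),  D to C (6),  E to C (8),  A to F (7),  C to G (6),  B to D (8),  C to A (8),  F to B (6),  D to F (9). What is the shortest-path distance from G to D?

Comparing a few candidate routes:
G -> E -> C -> D: 9 + 8 + 2 = 19
G -> F -> B -> D: 4 + 6 + 8 = 18
G -> C -> D: 4 + 2 = 6
Best route has total 6.

6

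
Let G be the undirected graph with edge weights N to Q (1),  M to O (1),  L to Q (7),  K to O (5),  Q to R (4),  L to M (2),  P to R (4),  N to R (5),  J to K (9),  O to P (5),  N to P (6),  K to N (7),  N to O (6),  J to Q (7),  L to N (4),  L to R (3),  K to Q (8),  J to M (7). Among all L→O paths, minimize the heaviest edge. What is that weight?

2

A few of the L→O routes:
L → N → R → P → O: max(4, 5, 4, 5) = 5
L → M → O: max(2, 1) = 2
L → N → Q → R → P → O: max(4, 1, 4, 4, 5) = 5
L → N → P → O: max(4, 6, 5) = 6
L → R → P → O: max(3, 4, 5) = 5
L → N → O: max(4, 6) = 6
The minimum achievable maximum is 2.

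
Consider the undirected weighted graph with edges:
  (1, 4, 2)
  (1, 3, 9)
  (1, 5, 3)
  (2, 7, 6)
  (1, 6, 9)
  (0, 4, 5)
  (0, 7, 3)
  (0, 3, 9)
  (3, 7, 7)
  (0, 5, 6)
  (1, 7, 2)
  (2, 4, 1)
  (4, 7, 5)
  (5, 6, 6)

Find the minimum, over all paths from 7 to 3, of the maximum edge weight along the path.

7

Some routes from 7 to 3:
7 - 1 - 6 - 5 - 0 - 3: max(2, 9, 6, 6, 9) = 9
7 - 1 - 3: max(2, 9) = 9
7 - 1 - 4 - 0 - 3: max(2, 2, 5, 9) = 9
7 - 3: max(7) = 7
7 - 2 - 4 - 0 - 3: max(6, 1, 5, 9) = 9
7 - 1 - 5 - 0 - 3: max(2, 3, 6, 9) = 9
The minimum achievable maximum is 7.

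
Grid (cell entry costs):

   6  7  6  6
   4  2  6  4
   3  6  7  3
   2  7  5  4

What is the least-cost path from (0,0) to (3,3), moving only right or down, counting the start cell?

29

Best path: (0,0)→(1,0)→(1,1)→(1,2)→(1,3)→(2,3)→(3,3)
Cost: 6 + 4 + 2 + 6 + 4 + 3 + 4 = 29
For comparison, the top-then-right route costs 36.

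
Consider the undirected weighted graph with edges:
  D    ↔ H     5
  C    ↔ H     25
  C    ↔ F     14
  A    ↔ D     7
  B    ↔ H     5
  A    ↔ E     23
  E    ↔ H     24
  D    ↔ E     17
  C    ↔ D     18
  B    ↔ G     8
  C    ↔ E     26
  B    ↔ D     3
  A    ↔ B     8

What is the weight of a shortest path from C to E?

Some routes from C to E:
C-E: 26
C-D-E: 18 + 17 = 35
C-H-D-E: 25 + 5 + 17 = 47
C-D-H-E: 18 + 5 + 24 = 47
The minimum is 26.

26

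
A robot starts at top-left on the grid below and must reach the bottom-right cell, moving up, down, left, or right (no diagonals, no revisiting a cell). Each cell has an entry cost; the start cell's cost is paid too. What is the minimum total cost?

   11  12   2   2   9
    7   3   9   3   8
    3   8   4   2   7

39

One optimal route is (0,0) (0,1) (0,2) (0,3) (1,3) (2,3) (2,4).
Its cost is 11 + 12 + 2 + 2 + 3 + 2 + 7 = 39.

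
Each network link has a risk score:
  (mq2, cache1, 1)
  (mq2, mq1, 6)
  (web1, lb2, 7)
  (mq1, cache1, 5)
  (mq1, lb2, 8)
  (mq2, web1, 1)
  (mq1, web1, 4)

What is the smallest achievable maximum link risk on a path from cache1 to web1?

1

Comparing a few candidate routes:
cache1 → mq1 → web1: max(5, 4) = 5
cache1 → mq2 → web1: max(1, 1) = 1
cache1 → mq1 → mq2 → web1: max(5, 6, 1) = 6
cache1 → mq2 → mq1 → web1: max(1, 6, 4) = 6
Best route has worst link 1.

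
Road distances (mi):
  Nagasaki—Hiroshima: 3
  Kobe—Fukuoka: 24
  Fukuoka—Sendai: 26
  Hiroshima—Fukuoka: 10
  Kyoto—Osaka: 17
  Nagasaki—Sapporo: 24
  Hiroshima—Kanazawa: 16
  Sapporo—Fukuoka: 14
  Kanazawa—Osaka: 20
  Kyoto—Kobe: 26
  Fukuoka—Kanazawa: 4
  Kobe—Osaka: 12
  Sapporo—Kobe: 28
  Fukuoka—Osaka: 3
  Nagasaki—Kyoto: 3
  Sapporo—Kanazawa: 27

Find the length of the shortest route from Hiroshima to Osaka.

Comparing a few candidate routes:
Hiroshima→Fukuoka→Osaka: 10 + 3 = 13
Hiroshima→Kanazawa→Fukuoka→Osaka: 16 + 4 + 3 = 23
Hiroshima→Nagasaki→Kyoto→Osaka: 3 + 3 + 17 = 23
The minimum is 13 mi.

13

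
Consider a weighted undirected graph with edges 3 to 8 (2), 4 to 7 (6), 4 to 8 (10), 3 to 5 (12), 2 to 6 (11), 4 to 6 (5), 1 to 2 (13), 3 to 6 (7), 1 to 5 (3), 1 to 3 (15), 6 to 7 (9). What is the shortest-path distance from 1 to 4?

Checking several routes:
1 → 5 → 3 → 8 → 4: 3 + 12 + 2 + 10 = 27
1 → 3 → 8 → 4: 15 + 2 + 10 = 27
1 → 5 → 3 → 6 → 4: 3 + 12 + 7 + 5 = 27
1 → 3 → 6 → 4: 15 + 7 + 5 = 27
Best route has total 27.

27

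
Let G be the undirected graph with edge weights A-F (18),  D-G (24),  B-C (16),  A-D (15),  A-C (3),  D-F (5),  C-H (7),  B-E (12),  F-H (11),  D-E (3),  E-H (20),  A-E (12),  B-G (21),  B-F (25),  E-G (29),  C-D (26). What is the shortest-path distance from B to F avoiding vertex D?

Comparing a few candidate routes:
B - F: 25
B - C - A - F: 16 + 3 + 18 = 37
B - C - H - F: 16 + 7 + 11 = 34
Best route has total 25.

25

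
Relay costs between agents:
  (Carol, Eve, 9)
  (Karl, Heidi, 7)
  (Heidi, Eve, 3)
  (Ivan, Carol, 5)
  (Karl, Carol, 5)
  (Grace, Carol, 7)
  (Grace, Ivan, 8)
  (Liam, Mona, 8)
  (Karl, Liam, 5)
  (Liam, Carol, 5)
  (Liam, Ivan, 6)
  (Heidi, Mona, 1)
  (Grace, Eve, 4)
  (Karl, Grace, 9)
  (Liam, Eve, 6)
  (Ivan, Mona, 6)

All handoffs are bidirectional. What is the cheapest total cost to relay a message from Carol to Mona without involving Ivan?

Some routes from Carol to Mona avoiding Ivan:
Carol→Eve→Heidi→Mona: 9 + 3 + 1 = 13
Carol→Liam→Eve→Heidi→Mona: 5 + 6 + 3 + 1 = 15
Carol→Karl→Heidi→Mona: 5 + 7 + 1 = 13
Carol→Grace→Eve→Heidi→Mona: 7 + 4 + 3 + 1 = 15
Carol→Liam→Mona: 5 + 8 = 13
Best route has total 13.

13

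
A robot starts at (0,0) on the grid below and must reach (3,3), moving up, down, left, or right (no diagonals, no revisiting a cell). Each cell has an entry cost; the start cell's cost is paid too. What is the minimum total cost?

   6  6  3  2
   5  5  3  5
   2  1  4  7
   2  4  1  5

24

Best path: r0c0 → r1c0 → r2c0 → r2c1 → r2c2 → r3c2 → r3c3
Cost: 6 + 5 + 2 + 1 + 4 + 1 + 5 = 24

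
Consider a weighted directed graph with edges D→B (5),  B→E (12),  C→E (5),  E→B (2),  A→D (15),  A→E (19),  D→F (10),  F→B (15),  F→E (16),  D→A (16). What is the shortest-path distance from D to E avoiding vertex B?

26

Paths from D to E avoiding B:
D-A-E: 16 + 19 = 35
D-F-E: 10 + 16 = 26
Best route has total 26.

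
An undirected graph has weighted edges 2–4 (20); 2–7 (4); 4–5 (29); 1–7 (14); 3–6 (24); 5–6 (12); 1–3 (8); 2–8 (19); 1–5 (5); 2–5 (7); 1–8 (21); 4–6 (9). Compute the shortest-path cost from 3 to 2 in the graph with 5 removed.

Candidate routes:
3 - 1 - 7 - 2: 8 + 14 + 4 = 26
3 - 1 - 8 - 2: 8 + 21 + 19 = 48
3 - 6 - 4 - 2: 24 + 9 + 20 = 53
Shortest: 26.

26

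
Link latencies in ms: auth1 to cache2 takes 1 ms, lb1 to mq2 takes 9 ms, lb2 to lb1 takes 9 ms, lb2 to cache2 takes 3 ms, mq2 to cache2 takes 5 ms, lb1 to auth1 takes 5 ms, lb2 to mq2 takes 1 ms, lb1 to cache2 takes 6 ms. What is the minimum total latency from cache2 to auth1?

1

Checking several routes:
cache2 - lb1 - auth1: 6 + 5 = 11
cache2 - auth1: 1
cache2 - mq2 - lb1 - auth1: 5 + 9 + 5 = 19
cache2 - lb2 - mq2 - lb1 - auth1: 3 + 1 + 9 + 5 = 18
cache2 - lb2 - lb1 - auth1: 3 + 9 + 5 = 17
Shortest: 1 ms.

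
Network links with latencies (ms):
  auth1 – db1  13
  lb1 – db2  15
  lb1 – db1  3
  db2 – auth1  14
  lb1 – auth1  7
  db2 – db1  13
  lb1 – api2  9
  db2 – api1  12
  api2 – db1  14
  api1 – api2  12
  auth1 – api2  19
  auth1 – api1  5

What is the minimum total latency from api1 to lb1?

12

Some routes from api1 to lb1:
api1→db2→lb1: 12 + 15 = 27
api1→db2→db1→lb1: 12 + 13 + 3 = 28
api1→auth1→lb1: 5 + 7 = 12
api1→api2→db1→lb1: 12 + 14 + 3 = 29
api1→api2→lb1: 12 + 9 = 21
api1→auth1→db1→lb1: 5 + 13 + 3 = 21
Shortest: 12 ms.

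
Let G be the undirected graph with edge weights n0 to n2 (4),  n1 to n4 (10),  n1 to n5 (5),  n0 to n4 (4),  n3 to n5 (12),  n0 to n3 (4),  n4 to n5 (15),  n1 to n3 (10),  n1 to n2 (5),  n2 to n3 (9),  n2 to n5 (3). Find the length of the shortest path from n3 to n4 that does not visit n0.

20

A few of the n3→n4 routes:
n3 - n2 - n5 - n4: 9 + 3 + 15 = 27
n3 - n2 - n1 - n4: 9 + 5 + 10 = 24
n3 - n5 - n1 - n4: 12 + 5 + 10 = 27
n3 - n1 - n4: 10 + 10 = 20
n3 - n5 - n4: 12 + 15 = 27
Shortest: 20.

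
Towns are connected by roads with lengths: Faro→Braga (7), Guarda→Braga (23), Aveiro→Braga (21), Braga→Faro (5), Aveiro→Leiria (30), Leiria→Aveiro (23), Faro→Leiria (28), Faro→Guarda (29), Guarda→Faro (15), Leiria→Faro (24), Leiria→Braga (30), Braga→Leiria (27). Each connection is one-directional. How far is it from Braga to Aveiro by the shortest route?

Routes from Braga to Aveiro:
Braga-Faro-Leiria-Aveiro: 5 + 28 + 23 = 56
Braga-Leiria-Aveiro: 27 + 23 = 50
Best route has total 50.

50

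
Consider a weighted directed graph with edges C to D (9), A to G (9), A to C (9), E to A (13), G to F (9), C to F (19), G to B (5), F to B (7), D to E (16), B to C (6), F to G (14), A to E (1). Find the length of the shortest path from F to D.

Paths from F to D:
F-B-C-D: 7 + 6 + 9 = 22
F-G-B-C-D: 14 + 5 + 6 + 9 = 34
Best route has total 22.

22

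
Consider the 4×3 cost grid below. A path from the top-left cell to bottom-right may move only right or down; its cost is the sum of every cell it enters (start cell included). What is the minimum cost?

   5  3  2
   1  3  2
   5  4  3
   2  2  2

Best path: (0,0) -> (1,0) -> (1,1) -> (1,2) -> (2,2) -> (3,2)
Cost: 5 + 1 + 3 + 2 + 3 + 2 = 16
(Top row then right column would cost 17.)

16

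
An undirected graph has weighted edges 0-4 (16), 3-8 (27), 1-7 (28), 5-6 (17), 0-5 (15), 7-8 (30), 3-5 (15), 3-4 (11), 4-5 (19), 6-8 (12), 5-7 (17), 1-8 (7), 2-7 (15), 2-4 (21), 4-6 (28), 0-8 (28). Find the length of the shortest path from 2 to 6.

49

Comparing a few candidate routes:
2 → 7 → 5 → 6: 15 + 17 + 17 = 49
2 → 7 → 1 → 8 → 6: 15 + 28 + 7 + 12 = 62
2 → 4 → 5 → 6: 21 + 19 + 17 = 57
2 → 7 → 8 → 6: 15 + 30 + 12 = 57
2 → 4 → 6: 21 + 28 = 49
Shortest: 49.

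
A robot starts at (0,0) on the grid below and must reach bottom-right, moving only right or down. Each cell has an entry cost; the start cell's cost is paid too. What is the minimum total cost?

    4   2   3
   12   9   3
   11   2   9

21

Cheapest: (0,0) -> (0,1) -> (0,2) -> (1,2) -> (2,2)
  4 + 2 + 3 + 3 + 9 = 21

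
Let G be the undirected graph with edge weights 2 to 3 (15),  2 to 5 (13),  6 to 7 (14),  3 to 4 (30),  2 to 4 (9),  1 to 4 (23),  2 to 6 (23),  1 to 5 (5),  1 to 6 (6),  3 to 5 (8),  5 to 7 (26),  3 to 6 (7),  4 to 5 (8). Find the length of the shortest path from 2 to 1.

18

Some routes from 2 to 1:
2 → 5 → 1: 13 + 5 = 18
2 → 3 → 5 → 1: 15 + 8 + 5 = 28
2 → 4 → 1: 9 + 23 = 32
2 → 6 → 1: 23 + 6 = 29
2 → 4 → 5 → 1: 9 + 8 + 5 = 22
2 → 3 → 6 → 1: 15 + 7 + 6 = 28
Shortest: 18.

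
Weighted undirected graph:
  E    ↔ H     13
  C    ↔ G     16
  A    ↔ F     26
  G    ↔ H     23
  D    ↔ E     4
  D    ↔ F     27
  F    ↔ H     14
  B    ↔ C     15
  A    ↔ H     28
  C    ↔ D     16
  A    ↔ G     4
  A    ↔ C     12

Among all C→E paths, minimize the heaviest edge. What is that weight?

16

Comparing a few candidate routes:
C→A→F→H→E: max(12, 26, 14, 13) = 26
C→D→E: max(16, 4) = 16
C→G→H→F→D→E: max(16, 23, 14, 27, 4) = 27
C→A→G→H→E: max(12, 4, 23, 13) = 23
C→G→H→E: max(16, 23, 13) = 23
C→G→A→F→H→E: max(16, 4, 26, 14, 13) = 26
Best route has worst link 16.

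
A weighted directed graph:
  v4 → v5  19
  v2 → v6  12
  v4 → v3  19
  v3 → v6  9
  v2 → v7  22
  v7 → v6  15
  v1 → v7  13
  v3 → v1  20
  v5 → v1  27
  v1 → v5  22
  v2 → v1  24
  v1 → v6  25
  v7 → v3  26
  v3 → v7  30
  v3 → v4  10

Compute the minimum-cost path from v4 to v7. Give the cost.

49

Routes from v4 to v7:
v4-v3-v7: 19 + 30 = 49
v4-v5-v1-v7: 19 + 27 + 13 = 59
v4-v3-v1-v7: 19 + 20 + 13 = 52
Best route has total 49.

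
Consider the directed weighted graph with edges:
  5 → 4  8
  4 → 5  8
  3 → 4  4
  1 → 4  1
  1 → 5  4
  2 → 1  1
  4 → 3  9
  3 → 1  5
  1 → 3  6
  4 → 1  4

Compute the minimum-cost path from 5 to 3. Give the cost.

17

Routes from 5 to 3:
5-4-3: 8 + 9 = 17
5-4-1-3: 8 + 4 + 6 = 18
Best route has total 17.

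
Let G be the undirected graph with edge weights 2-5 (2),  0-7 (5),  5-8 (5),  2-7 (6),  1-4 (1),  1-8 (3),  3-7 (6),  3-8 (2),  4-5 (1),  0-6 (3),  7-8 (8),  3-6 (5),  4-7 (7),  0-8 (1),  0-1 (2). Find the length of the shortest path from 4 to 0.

Some routes from 4 to 0:
4 -> 1 -> 8 -> 0: 1 + 3 + 1 = 5
4 -> 5 -> 8 -> 1 -> 0: 1 + 5 + 3 + 2 = 11
4 -> 5 -> 8 -> 0: 1 + 5 + 1 = 7
4 -> 1 -> 0: 1 + 2 = 3
Best route has total 3.

3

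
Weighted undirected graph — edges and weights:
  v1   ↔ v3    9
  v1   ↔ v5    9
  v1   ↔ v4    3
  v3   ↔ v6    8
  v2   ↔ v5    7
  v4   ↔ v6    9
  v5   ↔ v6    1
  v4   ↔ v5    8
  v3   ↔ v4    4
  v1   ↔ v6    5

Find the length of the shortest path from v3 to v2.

16

Comparing a few candidate routes:
v3 - v4 - v1 - v6 - v5 - v2: 4 + 3 + 5 + 1 + 7 = 20
v3 - v1 - v6 - v5 - v2: 9 + 5 + 1 + 7 = 22
v3 - v6 - v5 - v2: 8 + 1 + 7 = 16
v3 - v4 - v6 - v5 - v2: 4 + 9 + 1 + 7 = 21
v3 - v4 - v5 - v2: 4 + 8 + 7 = 19
v3 - v4 - v1 - v5 - v2: 4 + 3 + 9 + 7 = 23
Shortest: 16.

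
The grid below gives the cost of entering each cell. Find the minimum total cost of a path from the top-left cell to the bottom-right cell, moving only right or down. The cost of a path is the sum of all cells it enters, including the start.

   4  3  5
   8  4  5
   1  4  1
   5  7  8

24

Cheapest: (0,0)→(0,1)→(1,1)→(2,1)→(2,2)→(3,2)
  4 + 3 + 4 + 4 + 1 + 8 = 24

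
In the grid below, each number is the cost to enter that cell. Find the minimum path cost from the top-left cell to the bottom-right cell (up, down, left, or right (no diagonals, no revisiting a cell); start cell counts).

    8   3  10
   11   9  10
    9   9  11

Path r0c0 → r0c1 → r1c1 → r2c1 → r2c2: 8 + 3 + 9 + 9 + 11 = 40.

40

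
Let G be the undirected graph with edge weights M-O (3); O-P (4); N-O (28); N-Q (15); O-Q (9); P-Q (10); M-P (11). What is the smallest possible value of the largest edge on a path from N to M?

15

A few of the N→M routes:
N→Q→O→P→M: max(15, 9, 4, 11) = 15
N→O→Q→P→M: max(28, 9, 10, 11) = 28
N→Q→P→M: max(15, 10, 11) = 15
N→O→M: max(28, 3) = 28
N→Q→P→O→M: max(15, 10, 4, 3) = 15
N→Q→O→M: max(15, 9, 3) = 15
Best route has worst link 15.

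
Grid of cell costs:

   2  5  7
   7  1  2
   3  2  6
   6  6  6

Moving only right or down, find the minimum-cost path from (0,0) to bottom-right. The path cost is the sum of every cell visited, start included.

Best path: (0,0) (0,1) (1,1) (1,2) (2,2) (3,2)
Cost: 2 + 5 + 1 + 2 + 6 + 6 = 22

22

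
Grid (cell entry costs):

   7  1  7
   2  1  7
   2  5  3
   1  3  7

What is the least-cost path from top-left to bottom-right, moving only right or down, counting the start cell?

22

Path r0c0 -> r1c0 -> r2c0 -> r3c0 -> r3c1 -> r3c2: 7 + 2 + 2 + 1 + 3 + 7 = 22.
For comparison, the top-then-right route costs 32.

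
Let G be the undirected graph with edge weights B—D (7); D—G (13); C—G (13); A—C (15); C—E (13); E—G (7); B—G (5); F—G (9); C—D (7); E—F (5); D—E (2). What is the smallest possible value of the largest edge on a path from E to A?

15

Comparing a few candidate routes:
E-G-D-C-A: max(7, 13, 7, 15) = 15
E-F-G-D-C-A: max(5, 9, 13, 7, 15) = 15
E-F-G-C-A: max(5, 9, 13, 15) = 15
E-F-G-B-D-C-A: max(5, 9, 5, 7, 7, 15) = 15
Smallest bottleneck: 15.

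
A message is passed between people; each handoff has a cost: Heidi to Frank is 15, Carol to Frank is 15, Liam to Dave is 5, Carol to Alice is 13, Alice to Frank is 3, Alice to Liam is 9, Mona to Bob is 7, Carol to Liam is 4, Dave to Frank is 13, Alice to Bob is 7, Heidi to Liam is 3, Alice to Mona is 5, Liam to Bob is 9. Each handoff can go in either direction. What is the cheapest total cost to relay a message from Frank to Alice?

Comparing a few candidate routes:
Frank-Alice: 3
Frank-Carol-Liam-Alice: 15 + 4 + 9 = 28
Frank-Heidi-Liam-Alice: 15 + 3 + 9 = 27
Frank-Dave-Liam-Alice: 13 + 5 + 9 = 27
Frank-Carol-Alice: 15 + 13 = 28
Shortest: 3.

3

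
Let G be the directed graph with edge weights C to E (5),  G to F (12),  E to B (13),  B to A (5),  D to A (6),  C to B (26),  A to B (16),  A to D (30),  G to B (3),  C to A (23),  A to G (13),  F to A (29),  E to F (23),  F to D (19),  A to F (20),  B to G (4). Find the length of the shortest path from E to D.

42

A few of the E→D routes:
E-B-G-F-D: 13 + 4 + 12 + 19 = 48
E-B-A-D: 13 + 5 + 30 = 48
E-F-D: 23 + 19 = 42
E-B-A-F-D: 13 + 5 + 20 + 19 = 57
Best route has total 42.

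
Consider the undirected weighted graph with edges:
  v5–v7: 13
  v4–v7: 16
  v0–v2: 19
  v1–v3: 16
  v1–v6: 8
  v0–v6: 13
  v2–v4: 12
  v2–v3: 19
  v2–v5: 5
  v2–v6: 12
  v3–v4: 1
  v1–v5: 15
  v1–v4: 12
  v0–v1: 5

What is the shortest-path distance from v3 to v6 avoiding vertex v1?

25

Candidate routes:
v3→v4→v7→v5→v2→v0→v6: 1 + 16 + 13 + 5 + 19 + 13 = 67
v3→v2→v6: 19 + 12 = 31
v3→v4→v7→v5→v2→v6: 1 + 16 + 13 + 5 + 12 = 47
v3→v4→v2→v6: 1 + 12 + 12 = 25
v3→v4→v2→v0→v6: 1 + 12 + 19 + 13 = 45
v3→v2→v0→v6: 19 + 19 + 13 = 51
Shortest: 25.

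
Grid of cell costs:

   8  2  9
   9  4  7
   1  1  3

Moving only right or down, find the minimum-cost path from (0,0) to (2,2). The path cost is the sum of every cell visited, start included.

18

One optimal route is (0,0) → (0,1) → (1,1) → (2,1) → (2,2).
Its cost is 8 + 2 + 4 + 1 + 3 = 18.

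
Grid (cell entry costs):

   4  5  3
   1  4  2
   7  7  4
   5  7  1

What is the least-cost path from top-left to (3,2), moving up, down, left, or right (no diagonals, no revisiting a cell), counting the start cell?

16

Cheapest: r0c0→r1c0→r1c1→r1c2→r2c2→r3c2
  4 + 1 + 4 + 2 + 4 + 1 = 16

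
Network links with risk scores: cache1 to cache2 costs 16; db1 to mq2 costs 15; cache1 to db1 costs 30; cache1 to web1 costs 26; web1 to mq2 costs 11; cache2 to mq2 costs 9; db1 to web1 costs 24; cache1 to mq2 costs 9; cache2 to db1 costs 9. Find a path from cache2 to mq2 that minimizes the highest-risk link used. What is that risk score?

A few of the cache2→mq2 routes:
cache2→cache1→mq2: max(16, 9) = 16
cache2→mq2: max(9) = 9
cache2→db1→mq2: max(9, 15) = 15
The minimum achievable maximum is 9.

9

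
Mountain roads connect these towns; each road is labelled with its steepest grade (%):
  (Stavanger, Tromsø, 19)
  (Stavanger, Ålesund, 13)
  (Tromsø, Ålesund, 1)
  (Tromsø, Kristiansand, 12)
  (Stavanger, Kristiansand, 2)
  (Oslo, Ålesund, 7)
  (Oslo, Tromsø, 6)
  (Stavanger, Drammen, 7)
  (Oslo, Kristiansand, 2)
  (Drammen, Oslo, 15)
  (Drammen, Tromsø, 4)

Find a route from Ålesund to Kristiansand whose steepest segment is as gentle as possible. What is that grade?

6

Some routes from Ålesund to Kristiansand:
Ålesund→Tromsø→Oslo→Kristiansand: max(1, 6, 2) = 6
Ålesund→Tromsø→Drammen→Stavanger→Kristiansand: max(1, 4, 7, 2) = 7
Ålesund→Oslo→Kristiansand: max(7, 2) = 7
Ålesund→Oslo→Tromsø→Drammen→Stavanger→Kristiansand: max(7, 6, 4, 7, 2) = 7
Ålesund→Oslo→Tromsø→Kristiansand: max(7, 6, 12) = 12
Best route has worst link 6%.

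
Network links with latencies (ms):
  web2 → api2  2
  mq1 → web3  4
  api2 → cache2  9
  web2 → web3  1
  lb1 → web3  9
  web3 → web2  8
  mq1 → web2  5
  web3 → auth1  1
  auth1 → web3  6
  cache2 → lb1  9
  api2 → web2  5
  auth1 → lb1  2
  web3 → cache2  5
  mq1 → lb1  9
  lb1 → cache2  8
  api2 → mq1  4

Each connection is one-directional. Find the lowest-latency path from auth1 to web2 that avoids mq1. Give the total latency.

14

Routes from auth1 to web2 avoiding mq1:
auth1→lb1→web3→web2: 2 + 9 + 8 = 19
auth1→web3→web2: 6 + 8 = 14
The minimum is 14 ms.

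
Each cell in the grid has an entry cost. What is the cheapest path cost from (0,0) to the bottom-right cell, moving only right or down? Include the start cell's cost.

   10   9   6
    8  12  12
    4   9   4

35

Path [0,0] -> [1,0] -> [2,0] -> [2,1] -> [2,2]: 10 + 8 + 4 + 9 + 4 = 35.
(Top row then right column would cost 41.)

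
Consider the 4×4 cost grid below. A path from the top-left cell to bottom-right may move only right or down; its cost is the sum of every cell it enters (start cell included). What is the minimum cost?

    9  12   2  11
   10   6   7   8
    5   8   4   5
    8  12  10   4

43

Take (0,0) -> (0,1) -> (0,2) -> (1,2) -> (2,2) -> (2,3) -> (3,3) for a total of 9 + 12 + 2 + 7 + 4 + 5 + 4 = 43.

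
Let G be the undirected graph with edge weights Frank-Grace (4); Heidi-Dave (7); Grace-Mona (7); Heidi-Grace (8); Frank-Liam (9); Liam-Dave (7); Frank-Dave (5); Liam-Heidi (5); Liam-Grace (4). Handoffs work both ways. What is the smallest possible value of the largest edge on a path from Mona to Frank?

7

Comparing a few candidate routes:
Mona -> Grace -> Frank: max(7, 4) = 7
Mona -> Grace -> Liam -> Frank: max(7, 4, 9) = 9
Mona -> Grace -> Liam -> Heidi -> Dave -> Frank: max(7, 4, 5, 7, 5) = 7
Mona -> Grace -> Heidi -> Liam -> Dave -> Frank: max(7, 8, 5, 7, 5) = 8
Mona -> Grace -> Heidi -> Dave -> Frank: max(7, 8, 7, 5) = 8
Mona -> Grace -> Liam -> Dave -> Frank: max(7, 4, 7, 5) = 7
The minimum achievable maximum is 7.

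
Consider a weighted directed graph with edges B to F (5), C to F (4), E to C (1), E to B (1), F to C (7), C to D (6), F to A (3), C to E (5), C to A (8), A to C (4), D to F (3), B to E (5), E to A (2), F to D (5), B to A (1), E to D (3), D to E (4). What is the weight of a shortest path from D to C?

5

A few of the D→C routes:
D - E - B - F - A - C: 4 + 1 + 5 + 3 + 4 = 17
D - E - B - A - C: 4 + 1 + 1 + 4 = 10
D - E - A - C: 4 + 2 + 4 = 10
D - E - C: 4 + 1 = 5
D - F - C: 3 + 7 = 10
D - F - A - C: 3 + 3 + 4 = 10
The minimum is 5.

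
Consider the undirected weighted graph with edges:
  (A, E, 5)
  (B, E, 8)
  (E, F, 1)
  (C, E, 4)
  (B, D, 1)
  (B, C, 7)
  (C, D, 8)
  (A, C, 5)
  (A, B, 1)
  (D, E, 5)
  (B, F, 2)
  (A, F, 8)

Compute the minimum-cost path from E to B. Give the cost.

3

Some routes from E to B:
E→A→B: 5 + 1 = 6
E→B: 8
E→F→B: 1 + 2 = 3
E→C→A→B: 4 + 5 + 1 = 10
E→D→B: 5 + 1 = 6
The minimum is 3.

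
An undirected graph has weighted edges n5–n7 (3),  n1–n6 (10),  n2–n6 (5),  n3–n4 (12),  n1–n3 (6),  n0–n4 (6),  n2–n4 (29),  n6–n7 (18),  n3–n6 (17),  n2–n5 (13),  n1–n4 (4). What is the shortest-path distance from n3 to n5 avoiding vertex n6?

52

Paths from n3 to n5 avoiding n6:
n3 → n4 → n2 → n5: 12 + 29 + 13 = 54
n3 → n1 → n4 → n2 → n5: 6 + 4 + 29 + 13 = 52
Best route has total 52.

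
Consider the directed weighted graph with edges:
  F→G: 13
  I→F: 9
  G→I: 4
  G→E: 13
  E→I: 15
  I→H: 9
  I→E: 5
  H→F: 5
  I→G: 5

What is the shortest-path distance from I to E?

Candidate routes:
I→G→E: 5 + 13 = 18
I→E: 5
I→F→G→E: 9 + 13 + 13 = 35
I→H→F→G→E: 9 + 5 + 13 + 13 = 40
Shortest: 5.

5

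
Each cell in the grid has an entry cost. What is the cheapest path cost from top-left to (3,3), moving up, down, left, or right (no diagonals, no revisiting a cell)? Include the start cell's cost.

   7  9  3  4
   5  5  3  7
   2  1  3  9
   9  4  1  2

One optimal route is r0c0 → r1c0 → r2c0 → r2c1 → r2c2 → r3c2 → r3c3.
Its cost is 7 + 5 + 2 + 1 + 3 + 1 + 2 = 21.

21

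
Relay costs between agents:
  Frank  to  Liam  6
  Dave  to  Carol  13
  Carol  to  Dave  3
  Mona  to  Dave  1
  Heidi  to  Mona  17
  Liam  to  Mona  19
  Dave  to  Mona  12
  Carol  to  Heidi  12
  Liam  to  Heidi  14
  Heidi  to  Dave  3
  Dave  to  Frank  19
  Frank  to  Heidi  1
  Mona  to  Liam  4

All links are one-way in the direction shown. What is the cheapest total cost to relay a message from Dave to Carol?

Paths from Dave to Carol:
Dave → Carol: 13
Best route has total 13.

13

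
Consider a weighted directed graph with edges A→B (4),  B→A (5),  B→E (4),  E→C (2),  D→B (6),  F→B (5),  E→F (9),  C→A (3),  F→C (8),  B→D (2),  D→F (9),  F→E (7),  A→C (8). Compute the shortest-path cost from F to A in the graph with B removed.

Candidate routes:
F -> C -> A: 8 + 3 = 11
F -> E -> C -> A: 7 + 2 + 3 = 12
Shortest: 11.

11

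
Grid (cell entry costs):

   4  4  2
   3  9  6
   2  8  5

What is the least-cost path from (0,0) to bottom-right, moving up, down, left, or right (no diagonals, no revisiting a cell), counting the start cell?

One optimal route is r0c0→r0c1→r0c2→r1c2→r2c2.
Its cost is 4 + 4 + 2 + 6 + 5 = 21.

21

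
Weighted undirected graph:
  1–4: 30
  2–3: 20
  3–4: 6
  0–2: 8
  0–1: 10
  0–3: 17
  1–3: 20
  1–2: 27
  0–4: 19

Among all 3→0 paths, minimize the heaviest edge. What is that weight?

17

A few of the 3→0 routes:
3 -> 0: max(17) = 17
3 -> 1 -> 0: max(20, 10) = 20
3 -> 2 -> 0: max(20, 8) = 20
3 -> 4 -> 0: max(6, 19) = 19
Best route has worst link 17.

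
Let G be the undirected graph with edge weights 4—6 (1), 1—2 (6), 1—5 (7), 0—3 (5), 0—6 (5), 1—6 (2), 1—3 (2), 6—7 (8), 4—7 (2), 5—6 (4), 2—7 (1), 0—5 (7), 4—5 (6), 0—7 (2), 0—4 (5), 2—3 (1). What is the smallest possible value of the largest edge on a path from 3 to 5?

Some routes from 3 to 5:
3 - 2 - 7 - 4 - 6 - 5: max(1, 1, 2, 1, 4) = 4
3 - 2 - 7 - 0 - 4 - 6 - 5: max(1, 1, 2, 5, 1, 4) = 5
3 - 2 - 7 - 0 - 6 - 5: max(1, 1, 2, 5, 4) = 5
3 - 1 - 6 - 5: max(2, 2, 4) = 4
The minimum achievable maximum is 4.

4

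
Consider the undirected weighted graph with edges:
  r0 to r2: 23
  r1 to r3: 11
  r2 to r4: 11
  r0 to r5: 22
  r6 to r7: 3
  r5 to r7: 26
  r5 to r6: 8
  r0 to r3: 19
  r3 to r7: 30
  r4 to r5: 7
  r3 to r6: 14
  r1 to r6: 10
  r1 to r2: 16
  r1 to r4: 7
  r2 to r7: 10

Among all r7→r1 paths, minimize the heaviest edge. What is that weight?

Checking several routes:
r7 → r6 → r1: max(3, 10) = 10
r7 → r6 → r5 → r4 → r1: max(3, 8, 7, 7) = 8
r7 → r2 → r4 → r1: max(10, 11, 7) = 11
r7 → r2 → r4 → r5 → r6 → r3 → r1: max(10, 11, 7, 8, 14, 11) = 14
r7 → r2 → r4 → r5 → r6 → r1: max(10, 11, 7, 8, 10) = 11
Smallest bottleneck: 8.

8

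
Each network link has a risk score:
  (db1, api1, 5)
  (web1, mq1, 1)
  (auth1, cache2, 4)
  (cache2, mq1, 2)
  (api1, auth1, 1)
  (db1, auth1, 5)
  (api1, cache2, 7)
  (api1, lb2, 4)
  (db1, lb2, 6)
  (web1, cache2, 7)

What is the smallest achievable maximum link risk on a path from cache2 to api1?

4

Some routes from cache2 to api1:
cache2 - auth1 - api1: max(4, 1) = 4
cache2 - auth1 - db1 - lb2 - api1: max(4, 5, 6, 4) = 6
cache2 - auth1 - db1 - api1: max(4, 5, 5) = 5
Smallest bottleneck: 4.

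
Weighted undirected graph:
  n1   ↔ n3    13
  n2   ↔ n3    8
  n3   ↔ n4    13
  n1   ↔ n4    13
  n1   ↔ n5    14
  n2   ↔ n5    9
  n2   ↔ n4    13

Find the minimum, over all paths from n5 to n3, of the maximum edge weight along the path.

9

Some routes from n5 to n3:
n5 - n2 - n4 - n3: max(9, 13, 13) = 13
n5 - n2 - n3: max(9, 8) = 9
n5 - n2 - n4 - n1 - n3: max(9, 13, 13, 13) = 13
Best route has worst link 9.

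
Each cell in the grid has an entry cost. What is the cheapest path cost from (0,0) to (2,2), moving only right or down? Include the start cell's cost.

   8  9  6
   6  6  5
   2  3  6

25

Path (0,0)→(1,0)→(2,0)→(2,1)→(2,2): 8 + 6 + 2 + 3 + 6 = 25.
For comparison, the top-then-right route costs 34.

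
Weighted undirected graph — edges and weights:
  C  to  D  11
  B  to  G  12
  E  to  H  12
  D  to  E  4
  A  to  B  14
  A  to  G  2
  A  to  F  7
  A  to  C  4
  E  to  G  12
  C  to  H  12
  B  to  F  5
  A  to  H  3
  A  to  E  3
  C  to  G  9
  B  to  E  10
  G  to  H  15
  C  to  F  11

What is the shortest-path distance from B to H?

Some routes from B to H:
B -> F -> A -> H: 5 + 7 + 3 = 15
B -> E -> A -> H: 10 + 3 + 3 = 16
B -> A -> H: 14 + 3 = 17
Shortest: 15.

15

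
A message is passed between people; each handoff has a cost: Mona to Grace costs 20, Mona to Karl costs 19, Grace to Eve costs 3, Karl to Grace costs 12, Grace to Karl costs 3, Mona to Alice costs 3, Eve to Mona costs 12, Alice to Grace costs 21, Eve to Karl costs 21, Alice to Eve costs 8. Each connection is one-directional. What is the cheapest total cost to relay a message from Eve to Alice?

Routes from Eve to Alice:
Eve → Mona → Alice: 12 + 3 = 15
Best route has total 15.

15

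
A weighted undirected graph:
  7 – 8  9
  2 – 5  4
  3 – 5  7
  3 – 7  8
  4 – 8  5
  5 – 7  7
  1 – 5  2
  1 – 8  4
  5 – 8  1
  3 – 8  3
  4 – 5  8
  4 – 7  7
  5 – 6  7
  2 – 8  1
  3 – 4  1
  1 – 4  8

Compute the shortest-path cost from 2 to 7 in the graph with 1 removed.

Some routes from 2 to 7 avoiding 1:
2→5→7: 4 + 7 = 11
2→8→5→7: 1 + 1 + 7 = 9
2→8→3→4→7: 1 + 3 + 1 + 7 = 12
2→8→7: 1 + 9 = 10
2→8→3→7: 1 + 3 + 8 = 12
The minimum is 9.

9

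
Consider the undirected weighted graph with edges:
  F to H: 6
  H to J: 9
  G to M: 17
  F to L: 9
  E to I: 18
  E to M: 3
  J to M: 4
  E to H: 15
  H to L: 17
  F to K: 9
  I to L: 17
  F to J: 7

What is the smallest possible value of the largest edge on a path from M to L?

A few of the M→L routes:
M - J - F - L: max(4, 7, 9) = 9
M - E - H - F - L: max(3, 15, 6, 9) = 15
M - E - H - J - F - L: max(3, 15, 9, 7, 9) = 15
M - J - H - F - L: max(4, 9, 6, 9) = 9
M - E - H - L: max(3, 15, 17) = 17
Smallest bottleneck: 9.

9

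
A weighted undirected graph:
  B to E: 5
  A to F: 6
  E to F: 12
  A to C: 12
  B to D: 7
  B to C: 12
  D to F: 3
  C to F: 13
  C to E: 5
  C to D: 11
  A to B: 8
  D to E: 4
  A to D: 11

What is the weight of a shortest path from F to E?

7

Some routes from F to E:
F -> D -> C -> E: 3 + 11 + 5 = 19
F -> C -> E: 13 + 5 = 18
F -> E: 12
F -> D -> E: 3 + 4 = 7
F -> D -> B -> E: 3 + 7 + 5 = 15
F -> A -> B -> E: 6 + 8 + 5 = 19
The minimum is 7.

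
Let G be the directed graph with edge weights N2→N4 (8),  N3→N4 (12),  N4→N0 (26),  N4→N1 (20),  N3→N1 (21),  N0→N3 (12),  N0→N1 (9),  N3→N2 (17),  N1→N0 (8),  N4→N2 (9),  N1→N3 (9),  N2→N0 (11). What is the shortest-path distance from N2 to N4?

8

Paths from N2 to N4:
N2 -> N0 -> N3 -> N4: 11 + 12 + 12 = 35
N2 -> N0 -> N1 -> N3 -> N4: 11 + 9 + 9 + 12 = 41
N2 -> N4: 8
The minimum is 8.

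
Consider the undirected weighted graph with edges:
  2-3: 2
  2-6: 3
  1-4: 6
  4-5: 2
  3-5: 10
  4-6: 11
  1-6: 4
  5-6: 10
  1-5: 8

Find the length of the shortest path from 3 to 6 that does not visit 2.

Paths from 3 to 6 avoiding 2:
3 - 5 - 4 - 1 - 6: 10 + 2 + 6 + 4 = 22
3 - 5 - 1 - 4 - 6: 10 + 8 + 6 + 11 = 35
3 - 5 - 1 - 6: 10 + 8 + 4 = 22
3 - 5 - 6: 10 + 10 = 20
3 - 5 - 4 - 6: 10 + 2 + 11 = 23
Best route has total 20.

20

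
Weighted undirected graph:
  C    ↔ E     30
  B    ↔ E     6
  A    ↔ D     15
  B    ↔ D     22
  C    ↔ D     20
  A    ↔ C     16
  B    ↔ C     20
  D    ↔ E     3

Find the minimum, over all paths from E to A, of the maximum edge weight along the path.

15

Some routes from E to A:
E -> B -> C -> A: max(6, 20, 16) = 20
E -> B -> C -> D -> A: max(6, 20, 20, 15) = 20
E -> D -> A: max(3, 15) = 15
The minimum achievable maximum is 15.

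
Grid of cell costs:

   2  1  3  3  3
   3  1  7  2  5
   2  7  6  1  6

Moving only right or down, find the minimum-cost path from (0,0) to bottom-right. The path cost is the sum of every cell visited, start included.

Path r0c0 → r0c1 → r0c2 → r0c3 → r1c3 → r2c3 → r2c4: 2 + 1 + 3 + 3 + 2 + 1 + 6 = 18.

18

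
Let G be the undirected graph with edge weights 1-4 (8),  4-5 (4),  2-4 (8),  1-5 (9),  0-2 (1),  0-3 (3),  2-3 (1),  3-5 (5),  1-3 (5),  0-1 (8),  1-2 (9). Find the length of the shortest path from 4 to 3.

9

Checking several routes:
4-5-3: 4 + 5 = 9
4-2-3: 8 + 1 = 9
4-1-0-2-3: 8 + 8 + 1 + 1 = 18
4-1-3: 8 + 5 = 13
4-1-2-3: 8 + 9 + 1 = 18
4-2-0-3: 8 + 1 + 3 = 12
The minimum is 9.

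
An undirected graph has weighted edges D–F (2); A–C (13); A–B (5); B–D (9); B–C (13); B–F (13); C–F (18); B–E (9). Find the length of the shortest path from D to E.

18

Paths from D to E:
D-F-B-E: 2 + 13 + 9 = 24
D-F-C-B-E: 2 + 18 + 13 + 9 = 42
D-F-C-A-B-E: 2 + 18 + 13 + 5 + 9 = 47
D-B-E: 9 + 9 = 18
The minimum is 18.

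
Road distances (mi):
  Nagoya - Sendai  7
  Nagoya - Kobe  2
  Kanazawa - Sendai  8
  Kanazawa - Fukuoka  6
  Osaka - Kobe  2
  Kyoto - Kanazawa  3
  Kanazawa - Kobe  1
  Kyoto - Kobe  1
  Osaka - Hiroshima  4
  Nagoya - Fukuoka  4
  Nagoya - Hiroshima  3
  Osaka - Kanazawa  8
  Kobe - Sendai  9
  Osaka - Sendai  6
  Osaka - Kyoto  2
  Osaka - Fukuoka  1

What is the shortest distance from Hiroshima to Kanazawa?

6

Some routes from Hiroshima to Kanazawa:
Hiroshima→Nagoya→Kobe→Kanazawa: 3 + 2 + 1 = 6
Hiroshima→Osaka→Kobe→Kanazawa: 4 + 2 + 1 = 7
Hiroshima→Osaka→Kyoto→Kobe→Kanazawa: 4 + 2 + 1 + 1 = 8
Hiroshima→Nagoya→Kobe→Kyoto→Kanazawa: 3 + 2 + 1 + 3 = 9
The minimum is 6 mi.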